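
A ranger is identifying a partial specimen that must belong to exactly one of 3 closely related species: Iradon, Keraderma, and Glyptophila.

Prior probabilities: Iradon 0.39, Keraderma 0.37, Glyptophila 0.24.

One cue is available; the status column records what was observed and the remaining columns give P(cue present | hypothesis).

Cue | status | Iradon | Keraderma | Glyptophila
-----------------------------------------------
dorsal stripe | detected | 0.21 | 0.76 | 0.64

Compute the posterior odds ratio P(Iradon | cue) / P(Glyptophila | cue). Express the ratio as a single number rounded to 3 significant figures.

0.533

The normalizing constant cancels in an odds ratio, so compute prior × likelihood for the two hypotheses only:
  Iradon: 0.39 × 0.21 = 0.0819
  Glyptophila: 0.24 × 0.64 = 0.1536
Posterior odds = 0.0819 / 0.1536 ≈ 0.533.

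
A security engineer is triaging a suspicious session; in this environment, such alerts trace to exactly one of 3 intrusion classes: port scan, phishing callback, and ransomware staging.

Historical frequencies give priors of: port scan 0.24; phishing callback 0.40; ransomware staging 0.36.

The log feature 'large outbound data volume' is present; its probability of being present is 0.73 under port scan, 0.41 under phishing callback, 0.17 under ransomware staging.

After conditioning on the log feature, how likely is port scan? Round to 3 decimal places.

For each hypothesis, the unnormalized posterior weight is prior × likelihood:
  port scan: 0.24 × 0.73 = 0.1752
  phishing callback: 0.40 × 0.41 = 0.164
  ransomware staging: 0.36 × 0.17 = 0.0612
Marginal likelihood of the evidence = 0.4004.
P(port scan | evidence) = 0.1752 / 0.4004 ≈ 0.438.

0.438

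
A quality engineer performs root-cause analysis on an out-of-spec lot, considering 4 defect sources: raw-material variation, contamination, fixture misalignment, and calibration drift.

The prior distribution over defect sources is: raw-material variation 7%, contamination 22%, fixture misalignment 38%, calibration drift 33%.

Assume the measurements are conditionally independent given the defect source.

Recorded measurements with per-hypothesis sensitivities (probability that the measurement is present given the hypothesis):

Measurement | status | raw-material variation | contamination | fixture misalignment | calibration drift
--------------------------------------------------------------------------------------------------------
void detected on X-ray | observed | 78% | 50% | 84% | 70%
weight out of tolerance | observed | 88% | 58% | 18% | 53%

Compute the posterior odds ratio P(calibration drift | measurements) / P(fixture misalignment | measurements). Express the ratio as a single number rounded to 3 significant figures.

2.13

The normalizing constant cancels in an odds ratio, so compute prior × likelihood for the two hypotheses only:
  calibration drift: 0.33 × 0.70 × 0.53 = 0.12243
  fixture misalignment: 0.38 × 0.84 × 0.18 = 0.057456
Posterior odds = 0.12243 / 0.057456 ≈ 2.13.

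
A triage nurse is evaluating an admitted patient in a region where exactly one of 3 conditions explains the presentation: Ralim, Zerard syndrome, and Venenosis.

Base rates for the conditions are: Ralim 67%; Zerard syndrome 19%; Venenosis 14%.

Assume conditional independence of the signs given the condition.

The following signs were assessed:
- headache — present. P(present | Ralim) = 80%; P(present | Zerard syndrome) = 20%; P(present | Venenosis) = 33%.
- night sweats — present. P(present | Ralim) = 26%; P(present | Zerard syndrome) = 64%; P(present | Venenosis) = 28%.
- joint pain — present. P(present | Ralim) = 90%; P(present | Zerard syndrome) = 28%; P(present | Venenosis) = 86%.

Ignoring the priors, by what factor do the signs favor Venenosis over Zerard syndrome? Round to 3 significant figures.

The Bayes factor is the ratio of the joint likelihoods of the sign pattern under the two hypotheses.
  Venenosis: 0.33 × 0.28 × 0.86 = 0.079464
  Zerard syndrome: 0.20 × 0.64 × 0.28 = 0.03584
Bayes factor = 0.079464 / 0.03584 ≈ 2.22

2.22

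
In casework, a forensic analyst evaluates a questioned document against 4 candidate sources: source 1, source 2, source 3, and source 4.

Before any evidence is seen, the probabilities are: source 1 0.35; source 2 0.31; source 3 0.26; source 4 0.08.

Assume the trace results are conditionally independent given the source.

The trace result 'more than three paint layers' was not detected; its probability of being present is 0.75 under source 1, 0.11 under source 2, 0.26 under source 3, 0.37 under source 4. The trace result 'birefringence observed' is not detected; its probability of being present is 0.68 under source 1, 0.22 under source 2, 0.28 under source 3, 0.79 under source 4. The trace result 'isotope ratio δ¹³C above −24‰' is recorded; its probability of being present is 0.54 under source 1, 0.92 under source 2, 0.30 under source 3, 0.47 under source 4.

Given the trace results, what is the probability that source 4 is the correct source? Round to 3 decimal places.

For each hypothesis, the unnormalized posterior weight is prior × product of the trace result likelihoods (using 1 − P(present | H) for each absent trace result):
  source 1: 0.35 × (1 − 0.75) × (1 − 0.68) × 0.54 = 0.01512
  source 2: 0.31 × (1 − 0.11) × (1 − 0.22) × 0.92 = 0.19799
  source 3: 0.26 × (1 − 0.26) × (1 − 0.28) × 0.30 = 0.041558
  source 4: 0.08 × (1 − 0.37) × (1 − 0.79) × 0.47 = 0.0049745
Marginal likelihood of the evidence = 0.25964.
P(source 4 | evidence) = 0.0049745 / 0.25964 ≈ 0.019.

0.019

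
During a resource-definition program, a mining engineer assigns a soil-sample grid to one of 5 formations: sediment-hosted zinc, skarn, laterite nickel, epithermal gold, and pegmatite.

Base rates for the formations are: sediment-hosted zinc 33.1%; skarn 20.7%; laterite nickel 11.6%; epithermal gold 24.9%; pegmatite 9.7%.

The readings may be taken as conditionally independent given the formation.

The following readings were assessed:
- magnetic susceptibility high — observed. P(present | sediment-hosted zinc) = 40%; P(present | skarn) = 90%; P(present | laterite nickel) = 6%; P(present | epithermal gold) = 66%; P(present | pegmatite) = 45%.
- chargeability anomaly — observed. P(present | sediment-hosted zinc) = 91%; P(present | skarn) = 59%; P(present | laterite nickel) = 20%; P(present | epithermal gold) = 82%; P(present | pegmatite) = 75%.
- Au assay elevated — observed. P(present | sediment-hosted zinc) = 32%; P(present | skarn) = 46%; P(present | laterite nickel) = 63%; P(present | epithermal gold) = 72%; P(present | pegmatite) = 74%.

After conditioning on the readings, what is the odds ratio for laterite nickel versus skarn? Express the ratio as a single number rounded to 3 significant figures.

Posterior odds equal prior odds times the likelihood ratio; only the two competing hypotheses matter.
  laterite nickel: 0.116 × 0.06 × 0.20 × 0.63 = 0.00087696
  skarn: 0.207 × 0.90 × 0.59 × 0.46 = 0.050562
Odds(laterite nickel : skarn) = 0.00087696 / 0.050562 ≈ 0.0173.

0.0173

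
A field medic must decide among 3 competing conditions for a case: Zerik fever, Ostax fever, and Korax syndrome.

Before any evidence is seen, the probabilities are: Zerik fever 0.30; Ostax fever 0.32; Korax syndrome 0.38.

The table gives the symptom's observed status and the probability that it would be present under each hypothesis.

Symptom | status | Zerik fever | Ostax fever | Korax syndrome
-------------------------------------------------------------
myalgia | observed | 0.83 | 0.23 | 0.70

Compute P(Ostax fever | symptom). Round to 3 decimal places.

Multiply each prior by the likelihood of the symptom:
  Zerik fever: 0.30 × 0.83 = 0.249
  Ostax fever: 0.32 × 0.23 = 0.0736
  Korax syndrome: 0.38 × 0.70 = 0.266
Marginal likelihood of the evidence = 0.5886.
P(Ostax fever | evidence) = 0.0736 / 0.5886 ≈ 0.125.

0.125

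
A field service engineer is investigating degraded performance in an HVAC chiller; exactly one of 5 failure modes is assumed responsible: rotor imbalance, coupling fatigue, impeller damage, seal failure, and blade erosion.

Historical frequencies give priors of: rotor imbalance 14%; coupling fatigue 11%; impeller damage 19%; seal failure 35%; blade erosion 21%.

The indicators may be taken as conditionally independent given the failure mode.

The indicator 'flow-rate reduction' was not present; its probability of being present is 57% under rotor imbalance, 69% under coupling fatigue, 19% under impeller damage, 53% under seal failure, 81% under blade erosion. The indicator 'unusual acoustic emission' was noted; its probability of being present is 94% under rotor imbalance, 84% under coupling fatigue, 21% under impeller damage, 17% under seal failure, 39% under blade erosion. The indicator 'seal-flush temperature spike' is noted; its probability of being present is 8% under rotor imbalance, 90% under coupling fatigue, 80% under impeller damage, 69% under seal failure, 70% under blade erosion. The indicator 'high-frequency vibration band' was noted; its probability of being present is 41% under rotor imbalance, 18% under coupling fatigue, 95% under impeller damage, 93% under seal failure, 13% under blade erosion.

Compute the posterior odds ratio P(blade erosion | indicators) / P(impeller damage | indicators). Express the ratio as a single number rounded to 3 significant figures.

0.0577

Unnormalized posterior weight (prior times the indicator likelihoods) for each of the two hypotheses (using 1 − P(present | H) for each absent indicator):
  blade erosion: 0.21 × (1 − 0.81) × 0.39 × 0.70 × 0.13 = 0.0014161
  impeller damage: 0.19 × (1 − 0.19) × 0.21 × 0.80 × 0.95 = 0.024562
Odds(blade erosion : impeller damage) = 0.0014161 / 0.024562 ≈ 0.0577.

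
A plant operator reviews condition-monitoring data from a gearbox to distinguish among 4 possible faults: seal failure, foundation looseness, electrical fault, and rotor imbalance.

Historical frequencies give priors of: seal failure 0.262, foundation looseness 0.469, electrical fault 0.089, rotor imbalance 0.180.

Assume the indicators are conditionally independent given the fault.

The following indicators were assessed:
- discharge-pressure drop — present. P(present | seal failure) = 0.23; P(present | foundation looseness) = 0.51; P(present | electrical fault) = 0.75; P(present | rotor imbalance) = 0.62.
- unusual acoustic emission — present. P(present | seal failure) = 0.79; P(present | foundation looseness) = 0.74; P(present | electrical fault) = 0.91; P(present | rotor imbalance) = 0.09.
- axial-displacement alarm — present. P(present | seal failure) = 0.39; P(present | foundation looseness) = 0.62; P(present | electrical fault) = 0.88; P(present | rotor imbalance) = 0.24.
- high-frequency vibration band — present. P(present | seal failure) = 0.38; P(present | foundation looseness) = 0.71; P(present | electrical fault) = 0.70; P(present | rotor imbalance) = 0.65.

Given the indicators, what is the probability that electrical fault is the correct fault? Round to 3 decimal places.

0.302

By Bayes' rule with conditional independence, the unnormalized weight for each hypothesis is prior × ∏ likelihoods:
  seal failure: 0.262 × 0.23 × 0.79 × 0.39 × 0.38 = 0.0070551
  foundation looseness: 0.469 × 0.51 × 0.74 × 0.62 × 0.71 = 0.077916
  electrical fault: 0.089 × 0.75 × 0.91 × 0.88 × 0.70 = 0.037417
  rotor imbalance: 0.180 × 0.62 × 0.09 × 0.24 × 0.65 = 0.0015669
The unnormalized weights sum to 0.12396.
P(electrical fault | evidence) = 0.037417 / 0.12396 ≈ 0.302.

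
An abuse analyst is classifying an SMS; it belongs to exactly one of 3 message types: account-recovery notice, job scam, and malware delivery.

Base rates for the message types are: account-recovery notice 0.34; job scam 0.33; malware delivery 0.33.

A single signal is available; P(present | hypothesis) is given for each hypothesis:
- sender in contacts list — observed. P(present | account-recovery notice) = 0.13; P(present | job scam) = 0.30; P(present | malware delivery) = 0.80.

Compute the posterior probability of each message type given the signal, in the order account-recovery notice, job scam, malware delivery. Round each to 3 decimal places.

Multiply each prior by the likelihood of the signal:
  account-recovery notice: 0.34 × 0.13 = 0.0442
  job scam: 0.33 × 0.30 = 0.099
  malware delivery: 0.33 × 0.80 = 0.264
The unnormalized weights sum to 0.4072.
P(account-recovery notice | evidence) = 0.0442 / 0.4072 ≈ 0.109
P(job scam | evidence) = 0.099 / 0.4072 ≈ 0.243
P(malware delivery | evidence) = 0.264 / 0.4072 ≈ 0.648

0.109, 0.243, 0.648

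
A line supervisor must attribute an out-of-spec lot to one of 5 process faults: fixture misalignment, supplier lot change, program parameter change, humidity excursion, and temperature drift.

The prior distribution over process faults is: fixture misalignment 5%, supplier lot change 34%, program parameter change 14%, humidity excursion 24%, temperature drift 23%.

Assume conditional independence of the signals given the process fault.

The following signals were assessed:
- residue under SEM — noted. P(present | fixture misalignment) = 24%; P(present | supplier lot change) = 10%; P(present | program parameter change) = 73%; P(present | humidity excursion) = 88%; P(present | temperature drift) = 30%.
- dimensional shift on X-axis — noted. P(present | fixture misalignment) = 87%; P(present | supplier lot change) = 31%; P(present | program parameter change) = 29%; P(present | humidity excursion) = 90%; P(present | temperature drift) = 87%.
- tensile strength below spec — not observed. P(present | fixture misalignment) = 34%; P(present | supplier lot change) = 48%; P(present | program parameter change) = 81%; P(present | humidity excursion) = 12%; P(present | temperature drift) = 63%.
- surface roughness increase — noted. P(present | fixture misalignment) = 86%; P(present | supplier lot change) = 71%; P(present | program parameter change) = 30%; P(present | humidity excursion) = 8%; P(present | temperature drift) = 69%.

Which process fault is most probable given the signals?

temperature drift

By Bayes' rule with conditional independence, the unnormalized weight for each hypothesis is prior × ∏ likelihoods (using 1 − P(present | H) for each absent signal):
  fixture misalignment: 0.05 × 0.24 × 0.87 × (1 − 0.34) × 0.86 = 0.0059257
  supplier lot change: 0.34 × 0.10 × 0.31 × (1 − 0.48) × 0.71 = 0.0038914
  program parameter change: 0.14 × 0.73 × 0.29 × (1 − 0.81) × 0.30 = 0.0016894
  humidity excursion: 0.24 × 0.88 × 0.90 × (1 − 0.12) × 0.08 = 0.013382
  temperature drift: 0.23 × 0.30 × 0.87 × (1 − 0.63) × 0.69 = 0.015326
The unnormalized weights sum to 0.040214.
P(fixture misalignment | evidence) ≈ 0.0059257 / 0.040214 ≈ 0.147
P(supplier lot change | evidence) ≈ 0.0038914 / 0.040214 ≈ 0.097
P(program parameter change | evidence) ≈ 0.0016894 / 0.040214 ≈ 0.042
P(humidity excursion | evidence) ≈ 0.013382 / 0.040214 ≈ 0.333
P(temperature drift | evidence) ≈ 0.015326 / 0.040214 ≈ 0.381
The largest is 0.381, so temperature drift is most probable.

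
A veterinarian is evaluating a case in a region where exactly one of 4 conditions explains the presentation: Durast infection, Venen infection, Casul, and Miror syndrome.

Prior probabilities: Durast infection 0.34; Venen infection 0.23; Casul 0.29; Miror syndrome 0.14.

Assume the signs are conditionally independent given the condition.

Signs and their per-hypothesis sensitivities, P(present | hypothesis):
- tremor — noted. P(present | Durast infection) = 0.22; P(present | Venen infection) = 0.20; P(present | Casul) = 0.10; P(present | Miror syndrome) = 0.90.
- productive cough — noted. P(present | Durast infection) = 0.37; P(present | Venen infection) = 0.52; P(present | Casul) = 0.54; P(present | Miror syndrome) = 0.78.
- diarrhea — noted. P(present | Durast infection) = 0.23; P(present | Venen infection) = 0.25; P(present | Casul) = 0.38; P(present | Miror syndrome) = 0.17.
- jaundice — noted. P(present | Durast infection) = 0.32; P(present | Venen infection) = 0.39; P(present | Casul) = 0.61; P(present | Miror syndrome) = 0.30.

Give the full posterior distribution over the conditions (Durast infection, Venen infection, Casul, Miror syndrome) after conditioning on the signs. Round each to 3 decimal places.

For each hypothesis, the unnormalized posterior weight is prior × product of the sign likelihoods:
  Durast infection: 0.34 × 0.22 × 0.37 × 0.23 × 0.32 = 0.002037
  Venen infection: 0.23 × 0.20 × 0.52 × 0.25 × 0.39 = 0.0023322
  Casul: 0.29 × 0.10 × 0.54 × 0.38 × 0.61 = 0.00363
  Miror syndrome: 0.14 × 0.90 × 0.78 × 0.17 × 0.30 = 0.0050123
Normalizing constant Z = 0.002037 + 0.0023322 + 0.00363 + 0.0050123 = 0.013011.
P(Durast infection | evidence) = 0.002037 / 0.013011 ≈ 0.157
P(Venen infection | evidence) = 0.0023322 / 0.013011 ≈ 0.179
P(Casul | evidence) = 0.00363 / 0.013011 ≈ 0.279
P(Miror syndrome | evidence) = 0.0050123 / 0.013011 ≈ 0.385

0.157, 0.179, 0.279, 0.385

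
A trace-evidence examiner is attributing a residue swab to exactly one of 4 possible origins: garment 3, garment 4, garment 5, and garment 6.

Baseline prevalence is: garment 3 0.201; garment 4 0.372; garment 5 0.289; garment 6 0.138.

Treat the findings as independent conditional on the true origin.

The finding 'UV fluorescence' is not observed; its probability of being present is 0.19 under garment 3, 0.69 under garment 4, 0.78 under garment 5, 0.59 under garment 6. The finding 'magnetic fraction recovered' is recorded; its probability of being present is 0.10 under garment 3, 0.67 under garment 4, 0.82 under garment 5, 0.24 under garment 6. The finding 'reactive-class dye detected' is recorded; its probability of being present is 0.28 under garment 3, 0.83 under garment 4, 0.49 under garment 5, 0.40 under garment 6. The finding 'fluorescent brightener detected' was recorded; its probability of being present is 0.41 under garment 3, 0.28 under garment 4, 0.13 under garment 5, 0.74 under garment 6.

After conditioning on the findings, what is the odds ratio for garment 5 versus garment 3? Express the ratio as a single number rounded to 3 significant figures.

Unnormalized posterior weight (prior times the finding likelihoods) for each of the two hypotheses (using 1 − P(present | H) for each absent finding):
  garment 5: 0.289 × (1 − 0.78) × 0.82 × 0.49 × 0.13 = 0.003321
  garment 3: 0.201 × (1 − 0.19) × 0.10 × 0.28 × 0.41 = 0.0018691
Odds(garment 5 : garment 3) = 0.003321 / 0.0018691 ≈ 1.78.

1.78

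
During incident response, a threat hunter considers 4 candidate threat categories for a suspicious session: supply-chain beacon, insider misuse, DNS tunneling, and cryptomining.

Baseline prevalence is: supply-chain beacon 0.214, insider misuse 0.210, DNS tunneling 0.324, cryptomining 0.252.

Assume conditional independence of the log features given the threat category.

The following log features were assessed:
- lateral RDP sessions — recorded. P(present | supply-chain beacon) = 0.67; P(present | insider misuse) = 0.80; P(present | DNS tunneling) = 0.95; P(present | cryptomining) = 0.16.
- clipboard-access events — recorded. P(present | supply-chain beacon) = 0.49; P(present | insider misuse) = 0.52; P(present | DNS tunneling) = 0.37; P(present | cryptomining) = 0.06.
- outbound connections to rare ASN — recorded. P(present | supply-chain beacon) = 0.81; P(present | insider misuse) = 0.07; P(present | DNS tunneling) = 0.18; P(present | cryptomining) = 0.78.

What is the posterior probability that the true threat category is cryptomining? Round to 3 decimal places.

By Bayes' rule with conditional independence, the unnormalized weight for each hypothesis is prior × ∏ likelihoods:
  supply-chain beacon: 0.214 × 0.67 × 0.49 × 0.81 = 0.056908
  insider misuse: 0.210 × 0.80 × 0.52 × 0.07 = 0.0061152
  DNS tunneling: 0.324 × 0.95 × 0.37 × 0.18 = 0.020499
  cryptomining: 0.252 × 0.16 × 0.06 × 0.78 = 0.001887
Normalizing constant Z = 0.056908 + 0.0061152 + 0.020499 + 0.001887 = 0.085409.
P(cryptomining | evidence) = 0.001887 / 0.085409 ≈ 0.022.

0.022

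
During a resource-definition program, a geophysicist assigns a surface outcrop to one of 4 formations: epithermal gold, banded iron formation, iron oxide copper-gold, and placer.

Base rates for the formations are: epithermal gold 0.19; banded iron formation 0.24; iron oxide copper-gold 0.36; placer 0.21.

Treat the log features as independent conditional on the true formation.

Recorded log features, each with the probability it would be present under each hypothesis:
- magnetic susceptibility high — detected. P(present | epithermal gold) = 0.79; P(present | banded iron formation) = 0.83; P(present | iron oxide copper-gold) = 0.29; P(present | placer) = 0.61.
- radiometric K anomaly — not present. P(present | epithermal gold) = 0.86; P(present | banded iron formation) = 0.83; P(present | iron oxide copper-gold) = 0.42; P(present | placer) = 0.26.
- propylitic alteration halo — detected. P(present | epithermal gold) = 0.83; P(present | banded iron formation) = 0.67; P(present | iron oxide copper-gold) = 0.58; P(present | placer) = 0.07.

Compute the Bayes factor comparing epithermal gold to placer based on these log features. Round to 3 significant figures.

2.91

Joint likelihood of the log feature pattern under each hypothesis (using 1 − P(present | H) for each absent log feature):
  epithermal gold: 0.79 × (1 − 0.86) × 0.83 = 0.091798
  placer: 0.61 × (1 − 0.26) × 0.07 = 0.031598
Bayes factor = 0.091798 / 0.031598 ≈ 2.91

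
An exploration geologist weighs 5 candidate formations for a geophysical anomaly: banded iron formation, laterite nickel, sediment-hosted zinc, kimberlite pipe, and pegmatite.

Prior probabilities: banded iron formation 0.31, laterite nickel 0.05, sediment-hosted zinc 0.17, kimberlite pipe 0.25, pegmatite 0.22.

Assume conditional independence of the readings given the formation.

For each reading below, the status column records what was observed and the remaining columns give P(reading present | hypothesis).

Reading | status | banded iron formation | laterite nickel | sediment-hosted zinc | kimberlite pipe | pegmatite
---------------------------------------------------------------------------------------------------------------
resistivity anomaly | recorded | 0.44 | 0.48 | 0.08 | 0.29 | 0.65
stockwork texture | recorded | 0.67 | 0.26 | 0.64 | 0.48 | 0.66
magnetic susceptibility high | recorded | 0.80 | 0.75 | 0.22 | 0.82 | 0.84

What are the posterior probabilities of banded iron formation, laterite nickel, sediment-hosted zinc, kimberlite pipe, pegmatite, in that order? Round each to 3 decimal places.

0.390, 0.025, 0.010, 0.152, 0.423

For each hypothesis, the unnormalized posterior weight is prior × product of the reading likelihoods:
  banded iron formation: 0.31 × 0.44 × 0.67 × 0.80 = 0.07311
  laterite nickel: 0.05 × 0.48 × 0.26 × 0.75 = 0.00468
  sediment-hosted zinc: 0.17 × 0.08 × 0.64 × 0.22 = 0.0019149
  kimberlite pipe: 0.25 × 0.29 × 0.48 × 0.82 = 0.028536
  pegmatite: 0.22 × 0.65 × 0.66 × 0.84 = 0.079279
Marginal likelihood of the evidence = 0.18752.
P(banded iron formation | evidence) = 0.07311 / 0.18752 ≈ 0.390
P(laterite nickel | evidence) = 0.00468 / 0.18752 ≈ 0.025
P(sediment-hosted zinc | evidence) = 0.0019149 / 0.18752 ≈ 0.010
P(kimberlite pipe | evidence) = 0.028536 / 0.18752 ≈ 0.152
P(pegmatite | evidence) = 0.079279 / 0.18752 ≈ 0.423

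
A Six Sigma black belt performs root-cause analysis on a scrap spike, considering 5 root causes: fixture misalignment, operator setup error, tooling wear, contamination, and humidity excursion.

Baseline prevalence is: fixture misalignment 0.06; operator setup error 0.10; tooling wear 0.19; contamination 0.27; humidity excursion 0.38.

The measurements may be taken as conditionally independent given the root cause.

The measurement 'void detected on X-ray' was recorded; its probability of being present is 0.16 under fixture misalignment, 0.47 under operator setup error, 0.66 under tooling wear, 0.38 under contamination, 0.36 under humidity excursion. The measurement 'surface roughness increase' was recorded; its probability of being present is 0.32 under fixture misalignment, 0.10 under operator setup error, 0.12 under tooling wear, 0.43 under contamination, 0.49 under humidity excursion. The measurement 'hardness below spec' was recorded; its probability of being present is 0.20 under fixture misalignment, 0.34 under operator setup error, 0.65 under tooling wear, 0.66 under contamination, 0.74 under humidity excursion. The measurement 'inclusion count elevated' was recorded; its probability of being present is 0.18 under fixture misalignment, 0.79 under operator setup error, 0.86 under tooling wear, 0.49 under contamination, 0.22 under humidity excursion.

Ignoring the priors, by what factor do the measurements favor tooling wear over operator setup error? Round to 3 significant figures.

3.51

Take the product of per-measurement likelihoods under each hypothesis, then divide.
  tooling wear: 0.66 × 0.12 × 0.65 × 0.86 = 0.044273
  operator setup error: 0.47 × 0.10 × 0.34 × 0.79 = 0.012624
Bayes factor = 0.044273 / 0.012624 ≈ 3.51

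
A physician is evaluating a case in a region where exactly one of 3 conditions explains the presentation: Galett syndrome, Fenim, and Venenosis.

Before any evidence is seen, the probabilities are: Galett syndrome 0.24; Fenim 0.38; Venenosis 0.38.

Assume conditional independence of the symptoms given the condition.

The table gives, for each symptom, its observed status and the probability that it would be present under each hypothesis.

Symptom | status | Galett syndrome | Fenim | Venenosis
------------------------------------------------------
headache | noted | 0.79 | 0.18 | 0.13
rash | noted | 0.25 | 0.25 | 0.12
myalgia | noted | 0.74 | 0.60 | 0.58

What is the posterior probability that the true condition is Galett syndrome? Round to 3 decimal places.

0.719

By Bayes' rule with conditional independence, the unnormalized weight for each hypothesis is prior × ∏ likelihoods:
  Galett syndrome: 0.24 × 0.79 × 0.25 × 0.74 = 0.035076
  Fenim: 0.38 × 0.18 × 0.25 × 0.60 = 0.01026
  Venenosis: 0.38 × 0.13 × 0.12 × 0.58 = 0.0034382
Marginal likelihood of the evidence = 0.048774.
P(Galett syndrome | evidence) = 0.035076 / 0.048774 ≈ 0.719.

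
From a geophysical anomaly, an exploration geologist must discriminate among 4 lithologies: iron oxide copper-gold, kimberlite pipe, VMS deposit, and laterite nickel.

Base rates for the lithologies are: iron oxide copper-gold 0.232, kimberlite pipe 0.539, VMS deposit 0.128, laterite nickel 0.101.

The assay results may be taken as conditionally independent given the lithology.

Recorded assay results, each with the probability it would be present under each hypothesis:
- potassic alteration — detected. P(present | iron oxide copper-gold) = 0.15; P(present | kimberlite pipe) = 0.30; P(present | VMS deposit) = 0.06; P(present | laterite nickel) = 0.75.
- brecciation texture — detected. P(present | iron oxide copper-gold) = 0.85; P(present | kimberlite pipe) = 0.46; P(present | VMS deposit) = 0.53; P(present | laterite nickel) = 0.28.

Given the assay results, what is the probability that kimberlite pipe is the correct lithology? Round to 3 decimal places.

0.576

Multiply each prior by the joint likelihood of the assay result pattern:
  iron oxide copper-gold: 0.232 × 0.15 × 0.85 = 0.02958
  kimberlite pipe: 0.539 × 0.30 × 0.46 = 0.074382
  VMS deposit: 0.128 × 0.06 × 0.53 = 0.0040704
  laterite nickel: 0.101 × 0.75 × 0.28 = 0.02121
Marginal likelihood of the evidence = 0.12924.
P(kimberlite pipe | evidence) = 0.074382 / 0.12924 ≈ 0.576.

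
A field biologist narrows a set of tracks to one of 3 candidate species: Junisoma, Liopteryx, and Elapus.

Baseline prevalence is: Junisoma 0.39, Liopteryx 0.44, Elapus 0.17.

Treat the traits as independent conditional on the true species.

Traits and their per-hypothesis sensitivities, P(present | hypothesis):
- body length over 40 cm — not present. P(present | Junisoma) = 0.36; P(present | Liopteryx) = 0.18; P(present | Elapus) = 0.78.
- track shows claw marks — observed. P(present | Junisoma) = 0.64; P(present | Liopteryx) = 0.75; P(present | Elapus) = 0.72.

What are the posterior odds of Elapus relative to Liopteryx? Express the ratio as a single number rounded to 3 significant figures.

The normalizing constant cancels in an odds ratio, so compute prior × likelihood for the two hypotheses only (using 1 − P(present | H) for each absent trait):
  Elapus: 0.17 × (1 − 0.78) × 0.72 = 0.026928
  Liopteryx: 0.44 × (1 − 0.18) × 0.75 = 0.2706
Odds(Elapus : Liopteryx) = 0.026928 / 0.2706 ≈ 0.0995.

0.0995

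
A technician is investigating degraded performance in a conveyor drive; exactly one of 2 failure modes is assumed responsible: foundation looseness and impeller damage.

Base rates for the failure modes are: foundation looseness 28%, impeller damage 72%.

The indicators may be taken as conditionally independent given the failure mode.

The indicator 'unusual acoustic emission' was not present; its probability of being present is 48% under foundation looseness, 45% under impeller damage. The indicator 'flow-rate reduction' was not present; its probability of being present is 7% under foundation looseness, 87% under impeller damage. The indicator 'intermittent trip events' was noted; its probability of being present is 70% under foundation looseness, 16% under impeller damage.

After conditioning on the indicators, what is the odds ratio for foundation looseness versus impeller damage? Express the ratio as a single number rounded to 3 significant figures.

Posterior odds equal prior odds times the likelihood ratio; only the two competing hypotheses matter (using 1 − P(present | H) for each absent indicator).
  foundation looseness: 0.28 × (1 − 0.48) × (1 − 0.07) × 0.70 = 0.094786
  impeller damage: 0.72 × (1 − 0.45) × (1 − 0.87) × 0.16 = 0.0082368
Odds(foundation looseness : impeller damage) = 0.094786 / 0.0082368 ≈ 11.5.

11.5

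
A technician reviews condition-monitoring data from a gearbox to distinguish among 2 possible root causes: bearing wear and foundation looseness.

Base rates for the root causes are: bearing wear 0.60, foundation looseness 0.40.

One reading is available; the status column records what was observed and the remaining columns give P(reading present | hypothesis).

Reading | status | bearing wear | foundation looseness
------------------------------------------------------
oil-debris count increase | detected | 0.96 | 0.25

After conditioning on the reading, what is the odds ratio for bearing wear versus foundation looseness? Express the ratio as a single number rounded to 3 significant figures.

5.76

The normalizing constant cancels in an odds ratio, so compute prior × likelihood for the two hypotheses only:
  bearing wear: 0.60 × 0.96 = 0.576
  foundation looseness: 0.40 × 0.25 = 0.1
Odds(bearing wear : foundation looseness) = 0.576 / 0.1 ≈ 5.76.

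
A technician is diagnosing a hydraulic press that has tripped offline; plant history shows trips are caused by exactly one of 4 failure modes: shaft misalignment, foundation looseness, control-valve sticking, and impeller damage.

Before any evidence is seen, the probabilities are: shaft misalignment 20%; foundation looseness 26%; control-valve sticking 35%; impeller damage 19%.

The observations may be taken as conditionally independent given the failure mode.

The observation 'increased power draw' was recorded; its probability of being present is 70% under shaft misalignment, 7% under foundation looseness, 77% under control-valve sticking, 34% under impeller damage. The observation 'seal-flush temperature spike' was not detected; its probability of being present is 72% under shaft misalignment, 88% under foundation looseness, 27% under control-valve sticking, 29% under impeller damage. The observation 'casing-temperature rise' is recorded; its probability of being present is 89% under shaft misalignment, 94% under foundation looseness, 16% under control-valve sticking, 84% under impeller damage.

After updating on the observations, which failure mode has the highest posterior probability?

impeller damage

Multiply each prior by the joint likelihood of the evidence pattern (using 1 − P(present | H) for each absent observation):
  shaft misalignment: 0.20 × 0.70 × (1 − 0.72) × 0.89 = 0.034888
  foundation looseness: 0.26 × 0.07 × (1 − 0.88) × 0.94 = 0.002053
  control-valve sticking: 0.35 × 0.77 × (1 − 0.27) × 0.16 = 0.031478
  impeller damage: 0.19 × 0.34 × (1 − 0.29) × 0.84 = 0.038527
Normalizing constant Z = 0.034888 + 0.002053 + 0.031478 + 0.038527 = 0.10695.
P(shaft misalignment | evidence) ≈ 0.034888 / 0.10695 ≈ 0.326
P(foundation looseness | evidence) ≈ 0.002053 / 0.10695 ≈ 0.019
P(control-valve sticking | evidence) ≈ 0.031478 / 0.10695 ≈ 0.294
P(impeller damage | evidence) ≈ 0.038527 / 0.10695 ≈ 0.360
The largest is 0.360, so impeller damage is most probable.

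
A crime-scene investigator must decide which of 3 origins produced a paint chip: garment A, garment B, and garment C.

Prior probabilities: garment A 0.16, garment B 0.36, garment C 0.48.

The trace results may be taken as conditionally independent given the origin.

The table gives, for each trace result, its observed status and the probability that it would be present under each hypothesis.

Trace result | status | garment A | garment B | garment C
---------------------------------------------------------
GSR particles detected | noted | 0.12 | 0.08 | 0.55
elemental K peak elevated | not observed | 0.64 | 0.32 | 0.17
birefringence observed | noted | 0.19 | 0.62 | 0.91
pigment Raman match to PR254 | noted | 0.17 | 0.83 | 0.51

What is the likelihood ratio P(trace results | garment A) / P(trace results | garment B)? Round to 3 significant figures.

Take the product of per-trace result likelihoods under each hypothesis (using 1 − P(present | H) for each absent trace result), then divide.
  garment A: 0.12 × (1 − 0.64) × 0.19 × 0.17 = 0.0013954
  garment B: 0.08 × (1 − 0.32) × 0.62 × 0.83 = 0.027994
Bayes factor = 0.0013954 / 0.027994 ≈ 0.0498

0.0498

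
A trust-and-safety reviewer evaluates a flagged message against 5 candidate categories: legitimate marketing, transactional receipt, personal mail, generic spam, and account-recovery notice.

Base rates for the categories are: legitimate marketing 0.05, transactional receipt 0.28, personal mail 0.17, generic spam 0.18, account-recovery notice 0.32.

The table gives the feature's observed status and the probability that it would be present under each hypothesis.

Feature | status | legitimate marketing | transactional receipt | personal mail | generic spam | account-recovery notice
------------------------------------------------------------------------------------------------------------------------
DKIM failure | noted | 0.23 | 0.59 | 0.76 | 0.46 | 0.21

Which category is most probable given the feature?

transactional receipt

By Bayes' rule, the unnormalized weight for each hypothesis is prior × likelihood:
  legitimate marketing: 0.05 × 0.23 = 0.0115
  transactional receipt: 0.28 × 0.59 = 0.1652
  personal mail: 0.17 × 0.76 = 0.1292
  generic spam: 0.18 × 0.46 = 0.0828
  account-recovery notice: 0.32 × 0.21 = 0.0672
The unnormalized weights sum to 0.4559.
P(legitimate marketing | evidence) ≈ 0.0115 / 0.4559 ≈ 0.025
P(transactional receipt | evidence) ≈ 0.1652 / 0.4559 ≈ 0.362
P(personal mail | evidence) ≈ 0.1292 / 0.4559 ≈ 0.283
P(generic spam | evidence) ≈ 0.0828 / 0.4559 ≈ 0.182
P(account-recovery notice | evidence) ≈ 0.0672 / 0.4559 ≈ 0.147
The largest is 0.362, so transactional receipt is most probable.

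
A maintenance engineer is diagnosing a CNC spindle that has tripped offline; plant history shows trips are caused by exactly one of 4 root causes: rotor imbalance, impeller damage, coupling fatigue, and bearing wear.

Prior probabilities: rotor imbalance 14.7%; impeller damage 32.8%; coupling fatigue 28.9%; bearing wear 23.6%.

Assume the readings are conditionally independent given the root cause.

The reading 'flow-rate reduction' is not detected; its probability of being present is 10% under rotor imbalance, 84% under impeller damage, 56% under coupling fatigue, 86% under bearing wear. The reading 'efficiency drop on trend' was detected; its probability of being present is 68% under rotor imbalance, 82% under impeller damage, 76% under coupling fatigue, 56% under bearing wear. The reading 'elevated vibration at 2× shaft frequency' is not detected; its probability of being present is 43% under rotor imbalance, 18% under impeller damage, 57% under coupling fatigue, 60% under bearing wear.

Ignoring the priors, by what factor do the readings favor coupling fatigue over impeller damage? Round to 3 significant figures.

1.34

The Bayes factor is the ratio of the joint likelihoods of the reading pattern under the two hypotheses (using 1 − P(present | H) for each absent reading).
  coupling fatigue: (1 − 0.56) × 0.76 × (1 − 0.57) = 0.14379
  impeller damage: (1 − 0.84) × 0.82 × (1 − 0.18) = 0.10758
Bayes factor = 0.14379 / 0.10758 ≈ 1.34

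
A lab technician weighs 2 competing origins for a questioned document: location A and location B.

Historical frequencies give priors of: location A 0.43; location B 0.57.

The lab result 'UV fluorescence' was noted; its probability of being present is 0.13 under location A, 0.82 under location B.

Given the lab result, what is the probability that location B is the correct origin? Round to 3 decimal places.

0.893

By Bayes' rule, the unnormalized weight for each hypothesis is prior × likelihood:
  location A: 0.43 × 0.13 = 0.0559
  location B: 0.57 × 0.82 = 0.4674
Normalizing constant Z = 0.0559 + 0.4674 = 0.5233.
P(location B | evidence) = 0.4674 / 0.5233 ≈ 0.893.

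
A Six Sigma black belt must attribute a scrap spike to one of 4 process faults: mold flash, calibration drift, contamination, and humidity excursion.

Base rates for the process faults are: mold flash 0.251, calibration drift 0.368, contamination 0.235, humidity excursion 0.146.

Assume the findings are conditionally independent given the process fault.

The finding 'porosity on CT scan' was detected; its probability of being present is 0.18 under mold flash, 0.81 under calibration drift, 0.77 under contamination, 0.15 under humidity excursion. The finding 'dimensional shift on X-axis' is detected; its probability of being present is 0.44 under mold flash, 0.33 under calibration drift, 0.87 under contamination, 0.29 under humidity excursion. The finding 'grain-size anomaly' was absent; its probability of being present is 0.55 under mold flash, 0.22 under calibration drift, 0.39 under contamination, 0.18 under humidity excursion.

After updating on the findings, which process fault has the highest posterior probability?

contamination

By Bayes' rule with conditional independence, the unnormalized weight for each hypothesis is prior × ∏ likelihoods (using 1 − P(present | H) for each absent finding):
  mold flash: 0.251 × 0.18 × 0.44 × (1 − 0.55) = 0.0089456
  calibration drift: 0.368 × 0.81 × 0.33 × (1 − 0.22) = 0.076726
  contamination: 0.235 × 0.77 × 0.87 × (1 − 0.39) = 0.09603
  humidity excursion: 0.146 × 0.15 × 0.29 × (1 − 0.18) = 0.0052078
Normalizing constant Z = 0.0089456 + 0.076726 + 0.09603 + 0.0052078 = 0.18691.
P(mold flash | evidence) ≈ 0.0089456 / 0.18691 ≈ 0.048
P(calibration drift | evidence) ≈ 0.076726 / 0.18691 ≈ 0.410
P(contamination | evidence) ≈ 0.09603 / 0.18691 ≈ 0.514
P(humidity excursion | evidence) ≈ 0.0052078 / 0.18691 ≈ 0.028
The largest is 0.514, so contamination is most probable.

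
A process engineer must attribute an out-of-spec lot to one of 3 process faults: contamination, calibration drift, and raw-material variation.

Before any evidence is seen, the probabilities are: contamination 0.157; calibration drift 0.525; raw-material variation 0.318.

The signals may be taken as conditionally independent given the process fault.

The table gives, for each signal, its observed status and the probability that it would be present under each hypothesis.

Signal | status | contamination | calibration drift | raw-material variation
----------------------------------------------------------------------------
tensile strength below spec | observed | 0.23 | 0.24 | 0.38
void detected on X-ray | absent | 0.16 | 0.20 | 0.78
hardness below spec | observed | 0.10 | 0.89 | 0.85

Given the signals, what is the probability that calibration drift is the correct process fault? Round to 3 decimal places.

Multiply each prior by the joint likelihood of the signal pattern (using 1 − P(present | H) for each absent signal):
  contamination: 0.157 × 0.23 × (1 − 0.16) × 0.10 = 0.0030332
  calibration drift: 0.525 × 0.24 × (1 − 0.20) × 0.89 = 0.089712
  raw-material variation: 0.318 × 0.38 × (1 − 0.78) × 0.85 = 0.022597
Normalizing constant Z = 0.0030332 + 0.089712 + 0.022597 = 0.11534.
P(calibration drift | evidence) = 0.089712 / 0.11534 ≈ 0.778.

0.778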